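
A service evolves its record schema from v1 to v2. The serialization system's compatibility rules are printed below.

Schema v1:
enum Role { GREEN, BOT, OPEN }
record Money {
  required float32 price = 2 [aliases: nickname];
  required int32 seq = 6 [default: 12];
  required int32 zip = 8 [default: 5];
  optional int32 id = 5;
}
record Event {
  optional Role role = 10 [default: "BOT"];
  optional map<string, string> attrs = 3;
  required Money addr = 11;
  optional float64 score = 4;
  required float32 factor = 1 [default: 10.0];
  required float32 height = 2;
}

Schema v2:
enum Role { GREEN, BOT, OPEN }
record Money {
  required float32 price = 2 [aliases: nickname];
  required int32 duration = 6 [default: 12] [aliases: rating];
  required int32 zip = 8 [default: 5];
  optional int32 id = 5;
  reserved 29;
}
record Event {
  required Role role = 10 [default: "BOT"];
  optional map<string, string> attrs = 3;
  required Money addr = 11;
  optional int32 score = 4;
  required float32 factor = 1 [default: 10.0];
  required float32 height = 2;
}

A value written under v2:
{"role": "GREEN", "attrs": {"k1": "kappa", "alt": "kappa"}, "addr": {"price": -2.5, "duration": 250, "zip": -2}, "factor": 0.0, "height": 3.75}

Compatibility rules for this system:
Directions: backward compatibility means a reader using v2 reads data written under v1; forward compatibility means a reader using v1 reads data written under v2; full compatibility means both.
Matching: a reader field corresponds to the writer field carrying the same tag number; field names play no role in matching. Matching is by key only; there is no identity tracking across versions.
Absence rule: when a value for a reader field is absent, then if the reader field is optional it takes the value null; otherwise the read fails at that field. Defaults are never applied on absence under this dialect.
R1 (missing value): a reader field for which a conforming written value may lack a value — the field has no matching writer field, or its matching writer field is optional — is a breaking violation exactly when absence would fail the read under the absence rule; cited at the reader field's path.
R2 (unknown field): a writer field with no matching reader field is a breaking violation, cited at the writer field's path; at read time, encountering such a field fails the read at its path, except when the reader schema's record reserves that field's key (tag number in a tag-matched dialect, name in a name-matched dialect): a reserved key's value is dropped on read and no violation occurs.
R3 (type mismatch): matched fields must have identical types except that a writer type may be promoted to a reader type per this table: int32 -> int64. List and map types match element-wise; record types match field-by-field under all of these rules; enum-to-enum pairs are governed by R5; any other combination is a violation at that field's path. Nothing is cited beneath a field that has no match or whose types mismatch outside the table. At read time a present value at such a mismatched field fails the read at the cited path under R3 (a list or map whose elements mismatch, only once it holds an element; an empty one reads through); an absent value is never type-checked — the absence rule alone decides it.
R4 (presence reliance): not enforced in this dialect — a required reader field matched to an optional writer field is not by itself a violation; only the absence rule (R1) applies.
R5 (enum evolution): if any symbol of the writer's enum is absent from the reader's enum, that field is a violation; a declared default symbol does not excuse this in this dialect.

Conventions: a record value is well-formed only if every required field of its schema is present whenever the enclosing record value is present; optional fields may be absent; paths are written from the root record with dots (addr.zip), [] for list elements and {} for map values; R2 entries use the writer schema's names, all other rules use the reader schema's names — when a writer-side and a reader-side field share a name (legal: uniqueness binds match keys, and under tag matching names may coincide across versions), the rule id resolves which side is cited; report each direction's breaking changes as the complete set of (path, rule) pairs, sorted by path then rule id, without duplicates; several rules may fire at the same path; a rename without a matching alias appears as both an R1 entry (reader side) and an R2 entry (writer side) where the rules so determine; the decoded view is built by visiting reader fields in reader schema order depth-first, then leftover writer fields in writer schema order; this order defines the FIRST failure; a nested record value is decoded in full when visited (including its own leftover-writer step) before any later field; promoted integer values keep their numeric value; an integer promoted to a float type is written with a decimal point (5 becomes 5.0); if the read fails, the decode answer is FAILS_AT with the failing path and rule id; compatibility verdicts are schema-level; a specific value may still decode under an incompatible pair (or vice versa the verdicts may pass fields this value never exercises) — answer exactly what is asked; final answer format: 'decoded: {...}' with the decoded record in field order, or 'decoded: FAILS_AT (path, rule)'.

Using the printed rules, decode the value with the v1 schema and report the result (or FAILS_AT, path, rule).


in Event below, arrows point writer -> reader
decode walk for Event under reader schema v1:
  role := "GREEN"
  attrs := {"k1": "kappa", "alt": "kappa"}
  addr.price := -2.5
  addr.seq := 250 (from writer duration)
  addr.zip := -2
  addr.id := null (absent, optional -> null)
  score := null (absent, optional -> null)
  factor := 0.0
  height := 3.75
  => decoded: {"role": "GREEN", "attrs": {"k1": "kappa", "alt": "kappa"}, "addr": {"price": -2.5, "seq": 250, "zip": -2, "id": null}, "score": null, "factor": 0.0, "height": 3.75}
the other Event changes do not affect what is asked:
  field score in record Event: type float64 changed to int32 -> schema-level compatibility only; this Event value's decode is unchanged
  field role in record Event: optional changed to required -> schema-level compatibility only; this Event value's decode is unchanged
  renamed field seq to duration in record Money -> inert under this dialect — no rule fires on Event and the result does not move

decoded: {"role": "GREEN", "attrs": {"k1": "kappa", "alt": "kappa"}, "addr": {"price": -2.5, "seq": 250, "zip": -2, "id": null}, "score": null, "factor": 0.0, "height": 3.75}


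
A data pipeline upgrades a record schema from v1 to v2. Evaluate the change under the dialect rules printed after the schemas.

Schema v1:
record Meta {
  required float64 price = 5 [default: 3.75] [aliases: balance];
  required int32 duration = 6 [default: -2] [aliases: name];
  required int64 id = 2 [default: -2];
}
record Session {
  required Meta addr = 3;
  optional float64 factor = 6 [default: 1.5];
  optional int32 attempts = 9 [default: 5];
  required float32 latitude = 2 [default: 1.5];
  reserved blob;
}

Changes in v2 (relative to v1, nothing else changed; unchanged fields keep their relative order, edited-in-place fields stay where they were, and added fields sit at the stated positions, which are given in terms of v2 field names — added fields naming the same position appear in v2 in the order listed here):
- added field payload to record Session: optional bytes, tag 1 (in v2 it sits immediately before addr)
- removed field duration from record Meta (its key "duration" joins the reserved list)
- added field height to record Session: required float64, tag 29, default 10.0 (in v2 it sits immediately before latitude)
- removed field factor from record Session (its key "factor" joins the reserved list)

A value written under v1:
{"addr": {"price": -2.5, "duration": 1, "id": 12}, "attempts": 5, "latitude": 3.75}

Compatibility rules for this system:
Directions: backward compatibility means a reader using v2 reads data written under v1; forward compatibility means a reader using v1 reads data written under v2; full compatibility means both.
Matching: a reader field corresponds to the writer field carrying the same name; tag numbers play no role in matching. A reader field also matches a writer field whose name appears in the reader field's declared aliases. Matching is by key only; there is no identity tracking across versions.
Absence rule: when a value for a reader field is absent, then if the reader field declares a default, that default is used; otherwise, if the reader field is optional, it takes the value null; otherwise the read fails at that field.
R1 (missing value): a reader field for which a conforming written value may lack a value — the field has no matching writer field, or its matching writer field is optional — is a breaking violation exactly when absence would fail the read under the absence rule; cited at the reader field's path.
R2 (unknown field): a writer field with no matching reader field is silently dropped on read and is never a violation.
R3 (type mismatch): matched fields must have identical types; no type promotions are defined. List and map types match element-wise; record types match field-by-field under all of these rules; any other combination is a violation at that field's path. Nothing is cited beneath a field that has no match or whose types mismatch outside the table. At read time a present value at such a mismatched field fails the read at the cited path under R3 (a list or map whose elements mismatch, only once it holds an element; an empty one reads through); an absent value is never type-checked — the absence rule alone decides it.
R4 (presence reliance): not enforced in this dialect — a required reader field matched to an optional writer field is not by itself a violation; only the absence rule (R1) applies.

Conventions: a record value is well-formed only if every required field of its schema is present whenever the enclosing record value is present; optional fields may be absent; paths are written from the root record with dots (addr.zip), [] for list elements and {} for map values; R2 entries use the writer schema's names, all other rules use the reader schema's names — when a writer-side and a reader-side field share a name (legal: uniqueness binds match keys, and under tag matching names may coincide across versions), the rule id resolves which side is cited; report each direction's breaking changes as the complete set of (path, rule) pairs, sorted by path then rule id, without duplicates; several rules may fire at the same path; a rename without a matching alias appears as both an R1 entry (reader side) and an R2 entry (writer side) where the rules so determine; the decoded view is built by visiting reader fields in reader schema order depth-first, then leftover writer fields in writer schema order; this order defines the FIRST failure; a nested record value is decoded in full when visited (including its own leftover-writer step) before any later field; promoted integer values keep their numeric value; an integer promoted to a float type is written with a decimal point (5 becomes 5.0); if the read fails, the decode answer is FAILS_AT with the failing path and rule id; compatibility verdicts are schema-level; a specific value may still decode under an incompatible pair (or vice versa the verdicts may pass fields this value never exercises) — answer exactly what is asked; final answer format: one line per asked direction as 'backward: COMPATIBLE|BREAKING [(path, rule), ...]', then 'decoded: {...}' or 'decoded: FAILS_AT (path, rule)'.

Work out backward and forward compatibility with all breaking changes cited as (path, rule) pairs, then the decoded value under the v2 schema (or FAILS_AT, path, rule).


backward: COMPATIBLE []; forward: COMPATIBLE []; decoded: {"payload": null, "addr": {"price": -2.5, "id": 12}, "attempts": 5, "height": 10.0, "latitude": 3.75}

arrows below run writer -> reader for Session
backward on Session — v2 reading data written by v1:
  payload: no writer match
  addr: Meta -> Meta, writer required; from addr
  attempts: int32 -> int32, writer optional; from attempts
  height: no writer match
  latitude: float32 -> float32, writer required; from latitude
  factor (writer side), unknown to reader
  addr.price: float64 -> float64, writer required; from addr.price
  addr.id: int64 -> int64, writer required; from addr.id
  addr.duration (writer side), unknown to reader
  => backward verdict for Session: COMPATIBLE, no violations
forward on Session — v1 reading data written by v2:
  addr: Meta -> Meta, writer required; from addr
  factor: no writer match
  attempts: int32 -> int32, writer optional; from attempts
  latitude: float32 -> float32, writer required; from latitude
  payload (writer side), unknown to reader
  height (writer side), unknown to reader
  addr.price: float64 -> float64, writer required; from addr.price
  addr.duration: no writer match
  addr.id: int64 -> int64, writer required; from addr.id
  => forward verdict for Session: COMPATIBLE, no violations
decode (reader v2):
  payload := null (missing; optional => null)
  addr.price := -2.5
  addr.id := 12
  writer addr.duration: no reader field; dropped
  attempts := 5
  height := 10.0 (missing; default applied)
  latitude := 3.75
  => decoded: {"payload": null, "addr": {"price": -2.5, "id": 12}, "attempts": 5, "height": 10.0, "latitude": 3.75}


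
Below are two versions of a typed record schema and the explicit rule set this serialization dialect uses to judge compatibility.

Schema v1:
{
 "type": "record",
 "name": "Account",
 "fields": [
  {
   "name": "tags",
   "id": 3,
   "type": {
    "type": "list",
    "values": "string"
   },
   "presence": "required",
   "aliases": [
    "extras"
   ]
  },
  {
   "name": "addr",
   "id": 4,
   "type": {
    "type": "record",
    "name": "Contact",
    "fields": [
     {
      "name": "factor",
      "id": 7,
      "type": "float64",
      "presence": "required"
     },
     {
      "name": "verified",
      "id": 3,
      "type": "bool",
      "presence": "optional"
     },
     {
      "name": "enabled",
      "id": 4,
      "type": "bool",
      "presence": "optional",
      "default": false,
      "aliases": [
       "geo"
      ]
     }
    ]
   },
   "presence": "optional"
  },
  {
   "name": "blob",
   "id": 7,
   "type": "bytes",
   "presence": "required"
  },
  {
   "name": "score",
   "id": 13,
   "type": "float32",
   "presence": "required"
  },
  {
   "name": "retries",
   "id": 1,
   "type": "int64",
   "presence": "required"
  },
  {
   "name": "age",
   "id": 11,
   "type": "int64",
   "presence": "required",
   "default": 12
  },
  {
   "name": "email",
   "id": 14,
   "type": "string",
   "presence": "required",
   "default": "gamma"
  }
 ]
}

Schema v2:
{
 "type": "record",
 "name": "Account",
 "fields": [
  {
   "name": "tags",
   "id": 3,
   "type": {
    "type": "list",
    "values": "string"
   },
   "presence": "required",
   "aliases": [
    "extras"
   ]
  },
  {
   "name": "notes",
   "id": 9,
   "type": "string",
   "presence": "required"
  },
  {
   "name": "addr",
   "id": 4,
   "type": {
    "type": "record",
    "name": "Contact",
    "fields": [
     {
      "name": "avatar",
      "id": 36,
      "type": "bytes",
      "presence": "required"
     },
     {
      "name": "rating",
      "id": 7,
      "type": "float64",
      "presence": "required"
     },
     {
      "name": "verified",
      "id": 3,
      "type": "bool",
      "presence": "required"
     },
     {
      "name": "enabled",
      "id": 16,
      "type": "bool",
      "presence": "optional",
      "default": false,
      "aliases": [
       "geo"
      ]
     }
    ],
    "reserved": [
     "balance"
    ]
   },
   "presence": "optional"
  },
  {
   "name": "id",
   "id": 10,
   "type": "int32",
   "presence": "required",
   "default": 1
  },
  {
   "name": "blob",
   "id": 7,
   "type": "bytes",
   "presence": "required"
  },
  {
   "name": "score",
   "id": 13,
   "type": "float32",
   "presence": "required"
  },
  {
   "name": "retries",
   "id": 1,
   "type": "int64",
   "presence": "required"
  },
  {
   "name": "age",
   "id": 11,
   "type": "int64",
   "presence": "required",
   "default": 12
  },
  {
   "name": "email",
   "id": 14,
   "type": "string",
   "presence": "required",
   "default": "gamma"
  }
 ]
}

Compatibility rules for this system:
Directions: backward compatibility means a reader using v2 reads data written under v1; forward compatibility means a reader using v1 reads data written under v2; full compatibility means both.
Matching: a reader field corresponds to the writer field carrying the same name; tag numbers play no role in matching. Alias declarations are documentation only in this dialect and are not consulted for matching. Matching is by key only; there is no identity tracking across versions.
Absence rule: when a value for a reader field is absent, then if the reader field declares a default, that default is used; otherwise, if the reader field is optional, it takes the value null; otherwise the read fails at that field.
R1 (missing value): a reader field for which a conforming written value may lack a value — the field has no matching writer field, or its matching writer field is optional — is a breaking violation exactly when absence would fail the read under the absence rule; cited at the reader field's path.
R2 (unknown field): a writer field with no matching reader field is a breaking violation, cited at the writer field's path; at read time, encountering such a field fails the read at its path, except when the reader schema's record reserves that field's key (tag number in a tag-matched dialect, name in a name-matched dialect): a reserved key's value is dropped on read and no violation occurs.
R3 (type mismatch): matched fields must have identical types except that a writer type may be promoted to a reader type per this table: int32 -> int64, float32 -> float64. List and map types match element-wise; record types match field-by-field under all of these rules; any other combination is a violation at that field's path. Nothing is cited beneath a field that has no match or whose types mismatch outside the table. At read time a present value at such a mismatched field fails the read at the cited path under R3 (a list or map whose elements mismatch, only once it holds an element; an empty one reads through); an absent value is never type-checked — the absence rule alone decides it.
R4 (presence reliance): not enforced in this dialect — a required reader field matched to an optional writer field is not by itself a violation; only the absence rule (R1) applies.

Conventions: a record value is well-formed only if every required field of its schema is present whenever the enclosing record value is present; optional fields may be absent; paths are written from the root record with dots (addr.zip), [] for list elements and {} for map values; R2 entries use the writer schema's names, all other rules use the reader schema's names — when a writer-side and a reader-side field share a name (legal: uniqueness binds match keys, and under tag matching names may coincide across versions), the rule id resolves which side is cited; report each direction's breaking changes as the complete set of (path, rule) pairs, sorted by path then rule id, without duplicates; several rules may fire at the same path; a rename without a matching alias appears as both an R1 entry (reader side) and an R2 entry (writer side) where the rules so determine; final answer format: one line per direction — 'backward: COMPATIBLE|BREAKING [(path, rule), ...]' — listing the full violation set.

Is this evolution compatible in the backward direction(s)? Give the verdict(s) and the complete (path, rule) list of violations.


backward: BREAKING [(addr.avatar, R1), (addr.factor, R2), (addr.rating, R1), (addr.verified, R1), (notes, R1)]

in Account below, arrows point writer -> reader
checking backward for Account: reader v2 against writer v1:
  tags <- tags (list<string> -> list<string>, writer required)
  notes: no writer-side match
  addr <- addr (Contact -> Contact, writer optional)
  id: no writer-side match
  blob <- blob (bytes -> bytes, writer required)
  score <- score (float32 -> float32, writer required)
  retries <- retries (int64 -> int64, writer required)
  age <- age (int64 -> int64, writer required)
  email <- email (string -> string, writer required)
  addr.avatar: no writer-side match
  addr.rating: no writer-side match
  addr.verified <- addr.verified (bool -> bool, writer optional)
  addr.enabled <- addr.enabled (bool -> bool, writer optional)
  leftover writer field: addr.factor
  breaking: (addr.avatar, R1)
  breaking: (addr.factor, R2)
  breaking: (addr.rating, R1)
  breaking: (addr.verified, R1)
  breaking: (notes, R1)
  => backward: BREAKING (5)
the rest of the Account diff is inert for this question:
  added field id to record Account: required int32, tag 10, default 1 (in v2 it sits immediately before blob) -> affects forward compatibility only, which is not asked
  field enabled in record Contact: tag 4 changed to 16 -> triggers nothing under Account's printed rules — same verdict


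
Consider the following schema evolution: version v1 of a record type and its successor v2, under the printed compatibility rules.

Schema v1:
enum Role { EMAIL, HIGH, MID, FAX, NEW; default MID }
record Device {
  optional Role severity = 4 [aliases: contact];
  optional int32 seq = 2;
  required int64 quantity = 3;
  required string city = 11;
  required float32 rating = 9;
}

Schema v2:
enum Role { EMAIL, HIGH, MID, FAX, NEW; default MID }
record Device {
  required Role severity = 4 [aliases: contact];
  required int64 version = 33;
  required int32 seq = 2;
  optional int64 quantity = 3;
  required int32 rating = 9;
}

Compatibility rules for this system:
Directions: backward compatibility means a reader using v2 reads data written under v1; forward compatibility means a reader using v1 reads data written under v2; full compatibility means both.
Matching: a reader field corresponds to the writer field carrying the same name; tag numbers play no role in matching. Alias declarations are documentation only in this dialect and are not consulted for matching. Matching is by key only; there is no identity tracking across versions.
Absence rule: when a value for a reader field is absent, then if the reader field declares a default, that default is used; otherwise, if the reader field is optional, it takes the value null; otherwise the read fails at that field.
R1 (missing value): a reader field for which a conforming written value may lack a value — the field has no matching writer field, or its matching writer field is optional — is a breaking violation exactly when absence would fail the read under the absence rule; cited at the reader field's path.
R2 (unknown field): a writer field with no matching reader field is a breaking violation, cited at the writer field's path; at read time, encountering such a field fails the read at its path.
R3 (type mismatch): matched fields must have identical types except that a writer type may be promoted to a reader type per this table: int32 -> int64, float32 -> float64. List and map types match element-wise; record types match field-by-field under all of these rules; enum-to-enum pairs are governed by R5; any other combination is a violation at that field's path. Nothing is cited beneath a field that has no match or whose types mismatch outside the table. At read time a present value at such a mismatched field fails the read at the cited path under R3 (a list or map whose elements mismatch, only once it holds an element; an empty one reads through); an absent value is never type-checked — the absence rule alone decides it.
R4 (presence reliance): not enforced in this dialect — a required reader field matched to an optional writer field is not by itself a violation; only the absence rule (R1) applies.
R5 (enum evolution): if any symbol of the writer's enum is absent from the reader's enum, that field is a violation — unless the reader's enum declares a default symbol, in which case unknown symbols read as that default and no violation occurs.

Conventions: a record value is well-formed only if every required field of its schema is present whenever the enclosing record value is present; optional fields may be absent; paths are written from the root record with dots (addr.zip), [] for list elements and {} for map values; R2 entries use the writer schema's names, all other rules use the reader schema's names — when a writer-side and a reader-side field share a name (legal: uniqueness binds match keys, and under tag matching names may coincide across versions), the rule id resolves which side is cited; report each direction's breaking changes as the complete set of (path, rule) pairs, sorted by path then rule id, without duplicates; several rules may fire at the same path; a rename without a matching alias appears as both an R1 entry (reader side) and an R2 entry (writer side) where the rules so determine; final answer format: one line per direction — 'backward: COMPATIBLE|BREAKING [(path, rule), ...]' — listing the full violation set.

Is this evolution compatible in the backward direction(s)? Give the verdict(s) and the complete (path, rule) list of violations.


the writer's type comes first in each Device pair
backward on Device — v2 reading data written by v1:
  severity: Role -> Role, writer optional; from severity
  version: no writer-side match
  seq: int32 -> int32, writer optional; from seq
  quantity: int64 -> int64, writer required; from quantity
  rating: float32 -> int32, writer required; from rating
  writer field city has no reader counterpart
  violation R2 at city
  violation R3 at rating
  violation R1 at seq
  violation R1 at severity
  violation R1 at version
  => backward verdict for Device: BREAKING, 5 violation(s)
the other Device changes do not affect what is asked:
  field quantity in record Device: required changed to optional -> its effect on Device is confined to the forward direction, not asked

backward: BREAKING [(city, R2), (rating, R3), (seq, R1), (severity, R1), (version, R1)]


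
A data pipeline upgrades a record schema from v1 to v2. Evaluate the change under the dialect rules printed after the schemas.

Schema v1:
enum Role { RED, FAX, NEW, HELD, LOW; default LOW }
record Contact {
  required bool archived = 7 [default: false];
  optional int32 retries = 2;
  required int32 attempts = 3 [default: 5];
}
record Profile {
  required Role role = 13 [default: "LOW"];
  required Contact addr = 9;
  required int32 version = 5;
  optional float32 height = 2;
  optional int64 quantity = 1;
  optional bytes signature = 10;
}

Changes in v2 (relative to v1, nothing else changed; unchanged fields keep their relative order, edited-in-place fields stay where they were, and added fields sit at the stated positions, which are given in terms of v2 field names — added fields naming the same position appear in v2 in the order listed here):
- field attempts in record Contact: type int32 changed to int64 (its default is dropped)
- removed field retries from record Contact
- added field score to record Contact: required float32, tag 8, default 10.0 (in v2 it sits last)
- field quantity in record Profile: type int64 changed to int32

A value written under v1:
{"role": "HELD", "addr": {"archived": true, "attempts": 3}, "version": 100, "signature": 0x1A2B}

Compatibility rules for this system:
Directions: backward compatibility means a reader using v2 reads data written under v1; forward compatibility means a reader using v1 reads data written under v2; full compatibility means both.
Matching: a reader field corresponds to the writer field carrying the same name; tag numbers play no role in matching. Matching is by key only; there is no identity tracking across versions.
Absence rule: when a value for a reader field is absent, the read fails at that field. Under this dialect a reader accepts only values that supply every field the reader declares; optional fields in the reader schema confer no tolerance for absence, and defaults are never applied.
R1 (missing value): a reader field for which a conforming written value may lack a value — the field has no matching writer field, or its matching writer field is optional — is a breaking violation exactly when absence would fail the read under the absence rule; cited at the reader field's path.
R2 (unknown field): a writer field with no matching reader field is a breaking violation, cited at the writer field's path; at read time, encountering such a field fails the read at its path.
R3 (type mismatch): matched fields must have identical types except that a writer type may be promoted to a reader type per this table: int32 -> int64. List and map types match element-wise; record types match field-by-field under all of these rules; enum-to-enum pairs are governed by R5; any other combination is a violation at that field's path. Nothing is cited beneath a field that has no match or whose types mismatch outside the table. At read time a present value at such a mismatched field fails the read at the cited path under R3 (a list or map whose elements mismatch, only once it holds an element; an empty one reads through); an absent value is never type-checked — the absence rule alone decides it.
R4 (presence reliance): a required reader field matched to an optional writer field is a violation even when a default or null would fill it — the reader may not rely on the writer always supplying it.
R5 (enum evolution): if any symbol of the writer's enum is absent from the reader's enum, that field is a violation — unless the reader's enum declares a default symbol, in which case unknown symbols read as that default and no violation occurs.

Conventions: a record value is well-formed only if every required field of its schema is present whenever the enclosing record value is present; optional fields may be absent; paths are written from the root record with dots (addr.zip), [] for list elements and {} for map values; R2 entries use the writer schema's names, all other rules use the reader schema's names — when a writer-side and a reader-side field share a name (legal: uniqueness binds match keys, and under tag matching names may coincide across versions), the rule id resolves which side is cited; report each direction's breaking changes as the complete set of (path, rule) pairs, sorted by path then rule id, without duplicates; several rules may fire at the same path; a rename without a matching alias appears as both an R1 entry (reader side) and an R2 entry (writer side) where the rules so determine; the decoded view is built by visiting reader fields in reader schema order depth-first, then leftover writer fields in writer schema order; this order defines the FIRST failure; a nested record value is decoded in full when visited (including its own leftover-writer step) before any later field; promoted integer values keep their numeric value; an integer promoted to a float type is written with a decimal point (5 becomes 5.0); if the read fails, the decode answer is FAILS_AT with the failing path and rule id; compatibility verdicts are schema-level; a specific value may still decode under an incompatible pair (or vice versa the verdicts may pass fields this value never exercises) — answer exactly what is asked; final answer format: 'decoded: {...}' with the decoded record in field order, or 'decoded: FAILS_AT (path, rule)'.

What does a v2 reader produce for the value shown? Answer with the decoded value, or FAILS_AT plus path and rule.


each type pair in Profile: writer, then reader
decoding the Profile value with the v2 reader:
  role := "HELD"
  addr.archived := true
  addr.attempts := 3 (int32 -> int64)
  read fails at addr.score under R1 (no fill)
  => FAILS_AT (addr.score, R1)
the other Profile changes do not affect what is asked:
  field attempts in record Contact: type int32 changed to int64 (its default is dropped) -> a verdict-level change on Profile — the shown value reads the same
  field quantity in record Profile: type int64 changed to int32 -> a verdict-level change on Profile — the shown value reads the same

decoded: FAILS_AT (addr.score, R1)


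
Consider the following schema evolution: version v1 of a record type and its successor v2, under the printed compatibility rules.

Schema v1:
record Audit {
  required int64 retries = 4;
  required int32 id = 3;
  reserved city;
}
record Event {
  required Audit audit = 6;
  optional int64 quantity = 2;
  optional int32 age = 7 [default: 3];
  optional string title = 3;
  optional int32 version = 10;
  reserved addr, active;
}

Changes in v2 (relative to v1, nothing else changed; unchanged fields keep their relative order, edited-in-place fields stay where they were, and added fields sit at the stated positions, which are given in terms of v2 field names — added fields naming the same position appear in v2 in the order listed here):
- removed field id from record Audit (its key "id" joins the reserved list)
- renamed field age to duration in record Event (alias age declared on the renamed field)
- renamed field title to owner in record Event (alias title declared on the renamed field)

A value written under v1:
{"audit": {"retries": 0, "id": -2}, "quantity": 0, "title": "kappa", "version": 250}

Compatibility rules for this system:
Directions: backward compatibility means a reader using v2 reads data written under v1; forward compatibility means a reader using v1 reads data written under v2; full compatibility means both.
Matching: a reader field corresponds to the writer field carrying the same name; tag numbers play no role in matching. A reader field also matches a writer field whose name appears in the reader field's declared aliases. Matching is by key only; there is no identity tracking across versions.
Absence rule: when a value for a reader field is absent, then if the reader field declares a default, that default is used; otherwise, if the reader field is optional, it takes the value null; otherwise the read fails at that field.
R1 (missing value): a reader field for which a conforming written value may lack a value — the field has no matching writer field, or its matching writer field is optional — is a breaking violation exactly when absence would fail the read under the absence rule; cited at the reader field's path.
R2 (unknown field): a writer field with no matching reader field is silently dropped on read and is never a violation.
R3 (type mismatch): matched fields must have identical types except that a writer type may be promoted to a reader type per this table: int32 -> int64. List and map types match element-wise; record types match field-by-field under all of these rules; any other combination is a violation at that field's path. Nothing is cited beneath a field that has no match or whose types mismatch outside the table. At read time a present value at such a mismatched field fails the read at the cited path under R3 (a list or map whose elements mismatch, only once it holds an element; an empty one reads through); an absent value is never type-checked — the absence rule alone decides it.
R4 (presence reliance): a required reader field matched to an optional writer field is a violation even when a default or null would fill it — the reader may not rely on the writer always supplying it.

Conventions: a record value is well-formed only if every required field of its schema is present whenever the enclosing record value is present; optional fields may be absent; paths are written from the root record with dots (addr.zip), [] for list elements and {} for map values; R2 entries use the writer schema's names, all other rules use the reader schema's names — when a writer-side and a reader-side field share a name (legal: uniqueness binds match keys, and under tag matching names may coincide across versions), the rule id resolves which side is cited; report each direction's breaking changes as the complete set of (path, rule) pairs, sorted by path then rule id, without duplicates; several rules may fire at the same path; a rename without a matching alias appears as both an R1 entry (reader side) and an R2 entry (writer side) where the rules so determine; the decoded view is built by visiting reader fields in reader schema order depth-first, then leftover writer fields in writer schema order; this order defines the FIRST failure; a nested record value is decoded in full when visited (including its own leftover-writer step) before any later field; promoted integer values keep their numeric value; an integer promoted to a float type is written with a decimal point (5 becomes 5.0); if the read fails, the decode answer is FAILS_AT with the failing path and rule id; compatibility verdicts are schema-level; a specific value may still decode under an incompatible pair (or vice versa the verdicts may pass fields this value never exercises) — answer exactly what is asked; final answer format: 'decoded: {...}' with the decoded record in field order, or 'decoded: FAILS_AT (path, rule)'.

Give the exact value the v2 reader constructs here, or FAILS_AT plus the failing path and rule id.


in Event below, arrows point writer -> reader
decode (reader v2):
  audit.retries := 0
  writer audit.id: unknown -> dropped
  quantity := 0
  duration := 3 (absent -> default)
  owner := "kappa" (from writer title)
  version := 250
  => decoded: {"audit": {"retries": 0}, "quantity": 0, "duration": 3, "owner": "kappa", "version": 250}

decoded: {"audit": {"retries": 0}, "quantity": 0, "duration": 3, "owner": "kappa", "version": 250}


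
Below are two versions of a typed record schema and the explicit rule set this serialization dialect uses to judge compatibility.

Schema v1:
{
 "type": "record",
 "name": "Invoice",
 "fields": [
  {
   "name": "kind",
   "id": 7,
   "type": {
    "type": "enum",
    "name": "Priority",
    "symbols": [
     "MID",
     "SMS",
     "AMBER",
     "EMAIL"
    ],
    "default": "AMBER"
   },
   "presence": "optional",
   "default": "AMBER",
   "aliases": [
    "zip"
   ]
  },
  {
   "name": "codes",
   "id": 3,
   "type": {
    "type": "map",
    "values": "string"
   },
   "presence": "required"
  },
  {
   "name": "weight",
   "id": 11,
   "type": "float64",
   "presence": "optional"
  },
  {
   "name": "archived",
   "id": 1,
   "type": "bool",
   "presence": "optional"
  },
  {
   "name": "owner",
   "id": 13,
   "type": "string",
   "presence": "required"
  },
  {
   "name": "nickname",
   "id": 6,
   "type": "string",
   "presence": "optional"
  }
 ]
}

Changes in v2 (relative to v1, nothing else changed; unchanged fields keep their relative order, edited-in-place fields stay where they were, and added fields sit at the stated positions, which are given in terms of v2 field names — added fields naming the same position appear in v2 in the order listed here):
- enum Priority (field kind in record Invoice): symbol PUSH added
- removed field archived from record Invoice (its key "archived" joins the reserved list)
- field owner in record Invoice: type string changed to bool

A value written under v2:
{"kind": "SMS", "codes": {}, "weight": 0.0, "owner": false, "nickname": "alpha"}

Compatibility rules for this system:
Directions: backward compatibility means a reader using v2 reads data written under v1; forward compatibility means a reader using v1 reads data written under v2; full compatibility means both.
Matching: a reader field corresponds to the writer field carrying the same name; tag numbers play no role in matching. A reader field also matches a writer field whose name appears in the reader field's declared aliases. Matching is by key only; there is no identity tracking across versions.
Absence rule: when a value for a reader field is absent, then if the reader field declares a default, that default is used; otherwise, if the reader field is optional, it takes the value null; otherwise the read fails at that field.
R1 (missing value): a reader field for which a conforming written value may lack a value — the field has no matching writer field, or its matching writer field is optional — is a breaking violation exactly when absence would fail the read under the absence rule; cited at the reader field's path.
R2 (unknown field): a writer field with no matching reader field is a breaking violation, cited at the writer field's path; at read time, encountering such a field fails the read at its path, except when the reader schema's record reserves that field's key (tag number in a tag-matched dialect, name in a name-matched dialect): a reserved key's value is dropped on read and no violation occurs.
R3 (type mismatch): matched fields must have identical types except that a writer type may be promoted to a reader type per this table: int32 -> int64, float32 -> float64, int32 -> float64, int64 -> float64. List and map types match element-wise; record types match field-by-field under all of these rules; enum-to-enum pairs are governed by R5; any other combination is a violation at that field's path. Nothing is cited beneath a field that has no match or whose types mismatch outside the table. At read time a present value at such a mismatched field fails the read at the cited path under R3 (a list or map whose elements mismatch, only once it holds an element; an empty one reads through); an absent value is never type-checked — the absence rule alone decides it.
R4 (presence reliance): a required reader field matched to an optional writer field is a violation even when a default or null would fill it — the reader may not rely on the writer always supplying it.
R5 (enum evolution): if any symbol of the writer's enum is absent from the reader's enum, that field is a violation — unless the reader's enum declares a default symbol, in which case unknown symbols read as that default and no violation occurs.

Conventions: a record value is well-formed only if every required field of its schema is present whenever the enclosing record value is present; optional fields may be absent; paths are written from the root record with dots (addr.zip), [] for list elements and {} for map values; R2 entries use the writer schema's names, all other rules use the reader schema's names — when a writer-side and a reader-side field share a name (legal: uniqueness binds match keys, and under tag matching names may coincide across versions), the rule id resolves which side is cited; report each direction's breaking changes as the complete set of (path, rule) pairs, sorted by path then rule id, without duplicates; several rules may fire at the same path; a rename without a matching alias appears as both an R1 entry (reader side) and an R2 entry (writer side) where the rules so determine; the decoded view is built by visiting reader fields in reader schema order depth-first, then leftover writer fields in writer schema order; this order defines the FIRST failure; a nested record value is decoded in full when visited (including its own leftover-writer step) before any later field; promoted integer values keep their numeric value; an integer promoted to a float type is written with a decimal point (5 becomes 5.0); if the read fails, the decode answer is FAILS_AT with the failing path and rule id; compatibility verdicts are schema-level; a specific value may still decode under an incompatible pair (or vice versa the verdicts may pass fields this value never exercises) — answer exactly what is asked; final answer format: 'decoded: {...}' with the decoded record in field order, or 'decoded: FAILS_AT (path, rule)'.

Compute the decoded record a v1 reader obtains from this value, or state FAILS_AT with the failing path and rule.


decoded: FAILS_AT (owner, R3)

arrows below run writer -> reader for Invoice
decoding the Invoice value with the v1 reader:
  kind := "SMS"
  codes := {}
  weight := 0.0
  archived := null (missing; optional => null)
  read fails at owner under R3
  => FAILS_AT (owner, R3)
remaining Invoice differences; none change what is asked:
  enum Priority (field kind in record Invoice): symbol PUSH added -> no rule fires on it and the decoded Invoice view is identical with or without it
  removed field archived from record Invoice (its key "archived" joins the reserved list) -> no rule fires on it and the decoded Invoice view is identical with or without it
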